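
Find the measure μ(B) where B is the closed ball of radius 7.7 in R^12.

Volume = π^{12/2}·(7.7)^12/Γ(7) ≈ 5.80037e+10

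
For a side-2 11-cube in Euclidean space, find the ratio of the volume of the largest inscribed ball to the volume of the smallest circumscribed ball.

V_in/V_out = n^(-n/2) = 11^(-11/2) ≈ 1.87215e-06.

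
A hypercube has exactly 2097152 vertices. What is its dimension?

2^n = 2097152 ⇒ n = log_2(2097152) = 21.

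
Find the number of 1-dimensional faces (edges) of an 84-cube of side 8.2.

Each of the 2^84 = 19342813113834066795298816 vertices has degree 84; total edges = 84·2^84/2 = 812398150781030805402550272.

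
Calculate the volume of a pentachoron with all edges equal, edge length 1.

For a regular n-simplex with edge a, V = (a^n / n!)·√((n+1)/2^n). With a=1, n=4: V ≈ 0.0232924.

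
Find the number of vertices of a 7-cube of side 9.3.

The 7-cube has 2^7 = 128 vertices.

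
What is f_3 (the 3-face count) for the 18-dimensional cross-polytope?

Number of 3-faces = 2^(3+1) · C(18,3+1) = 16 · 3060 = 48960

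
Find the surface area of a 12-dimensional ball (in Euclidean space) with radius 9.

S_12(9) = 2·π^(12/2)·(9)^11 / Γ(12/2) = 10460353203·π^6/20 ≈ 5.02824e+11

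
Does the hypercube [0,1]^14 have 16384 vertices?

True. The 14-cube has 2^14 = 16384 vertices.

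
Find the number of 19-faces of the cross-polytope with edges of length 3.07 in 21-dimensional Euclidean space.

Each 19-face is the convex hull of 20 vertices, one chosen as ±e_i from each of 20 distinct axes: 2^20·C(21,20) = 22020096.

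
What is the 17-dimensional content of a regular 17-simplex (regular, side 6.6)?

V = (6.6^17 / 17!) · √((17+1) / 2^17) ≈ 0.00281877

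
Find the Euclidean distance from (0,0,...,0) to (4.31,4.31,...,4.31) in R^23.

Diagonal = √23 · 4.31 ≈ 20.67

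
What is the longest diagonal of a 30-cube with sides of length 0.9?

d = √(0.9² + 0.9² + ... + 0.9²) [30 terms] = √(30·0.9²) = 0.9√30 ≈ 4.9295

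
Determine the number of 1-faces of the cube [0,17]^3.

f_1(3-cube) = (3 choose 1) · 2^2 = 12.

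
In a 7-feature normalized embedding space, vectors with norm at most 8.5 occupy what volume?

The n-ball volume is π^(n/2)·r^n/Γ(n/2+1). With n=7, r=8.5: V = 410338673·π^3/840 ≈ 1.51465e+07.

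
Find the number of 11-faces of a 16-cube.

Choose 11 of 16 axes to span the face (C(16,11) = 4368 ways), then fix each of the remaining 5 coordinates at one of its two extreme values (2^5 = 32 ways): 4368·32 = 139776.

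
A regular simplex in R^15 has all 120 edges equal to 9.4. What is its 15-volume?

For a regular n-simplex with edge a, V = (a^n / n!)·√((n+1)/2^n). With a=9.4, n=15: V ≈ 6.67964.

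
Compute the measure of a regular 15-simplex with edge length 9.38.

V = (9.38^15 / 15!) · √((15+1) / 2^15) ≈ 6.46961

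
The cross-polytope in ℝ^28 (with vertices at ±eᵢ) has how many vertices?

Number of vertices = 2n = 56.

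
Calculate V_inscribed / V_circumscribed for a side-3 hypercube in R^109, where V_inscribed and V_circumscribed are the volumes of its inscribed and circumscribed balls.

Volume scales as r^n, and r_in/r_out = 1/√109, giving (1/√109)^109 ≈ 9.12548e-112.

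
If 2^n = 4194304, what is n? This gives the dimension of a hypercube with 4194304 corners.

The n-cube has 2^n vertices, and 4194304 = 2^22, so n = 22.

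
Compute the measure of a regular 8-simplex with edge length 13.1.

For a regular n-simplex with edge a, V = (a^n / n!)·√((n+1)/2^n). With a=13.1, n=8: V ≈ 4033.21.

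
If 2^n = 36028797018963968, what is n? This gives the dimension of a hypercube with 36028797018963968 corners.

2^n = 36028797018963968 ⇒ n = log_2(36028797018963968) = 55.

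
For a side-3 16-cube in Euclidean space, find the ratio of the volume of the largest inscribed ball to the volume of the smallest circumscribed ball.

V_in / V_out = (r_in/r_out)^16 = (1/√16)^16 = 16^(-16/2) ≈ 2.32831e-10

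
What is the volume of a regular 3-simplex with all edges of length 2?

Volume = (√2/12) · 2³ = 0.942809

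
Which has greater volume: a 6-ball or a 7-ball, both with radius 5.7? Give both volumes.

V_6(5.7) ≈ 177234. V_7(5.7) ≈ 923643. The 7-ball is larger.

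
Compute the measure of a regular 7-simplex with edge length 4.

Volume = 4^7 · √(8/2^7) / 7! ≈ 0.812698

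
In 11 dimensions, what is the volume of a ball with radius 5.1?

V_11(5.1) = π^(11/2) · (5.1)^11 / Γ(11/2 + 1) ≈ 1.14387e+08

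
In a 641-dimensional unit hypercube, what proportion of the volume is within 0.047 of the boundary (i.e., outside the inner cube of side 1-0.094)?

The inner cube has side 1-2·0.047 = 0.906 and volume (0.906)^641 ≈ 3.305e-28, so the shell holds 1 - 3.305e-28 of the volume.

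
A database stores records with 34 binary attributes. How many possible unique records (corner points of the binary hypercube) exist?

The 34-cube has 2^34 = 17179869184 vertices.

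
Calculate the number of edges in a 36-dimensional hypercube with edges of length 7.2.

Each of the 2^36 = 68719476736 vertices has degree 36; total edges = 36·2^36/2 = 1236950581248.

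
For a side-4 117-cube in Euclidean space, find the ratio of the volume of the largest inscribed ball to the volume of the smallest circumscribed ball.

V_in/V_out = n^(-n/2) = 117^(-117/2) ≈ 1.02595e-121.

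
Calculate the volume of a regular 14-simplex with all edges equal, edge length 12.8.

V_14 = √(15) · 12.8^14 / (14! · 2^(14/2)) ≈ 1099.93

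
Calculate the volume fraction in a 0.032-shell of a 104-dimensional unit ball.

1 - (1-0.032)^104 ≈ 0.966035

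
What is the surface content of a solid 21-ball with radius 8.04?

|∂B_21(8.04)| ≈ 3.73154e+17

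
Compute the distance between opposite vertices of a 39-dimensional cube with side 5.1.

The space diagonal of an n-cube of side s is s√n. Here 5.1·√39 ≈ 31.8495.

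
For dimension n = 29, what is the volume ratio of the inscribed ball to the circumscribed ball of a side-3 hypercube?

V_in / V_out = (r_in/r_out)^29 = (1/√29)^29 = 29^(-29/2) ≈ 6.24064e-22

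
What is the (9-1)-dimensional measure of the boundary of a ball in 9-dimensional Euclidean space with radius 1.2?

S_9(1.2) = 2·π^(9/2)·(1.2)^8 / Γ(9/2) ≈ 127.647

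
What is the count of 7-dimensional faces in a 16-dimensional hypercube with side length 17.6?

f_7(16-cube) = (16 choose 7) · 2^9 = 5857280.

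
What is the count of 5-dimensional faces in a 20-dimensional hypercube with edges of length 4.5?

Choose 5 of 20 axes to span the face (C(20,5) = 15504 ways), then fix each of the remaining 15 coordinates at one of its two extreme values (2^15 = 32768 ways): 15504·32768 = 508035072.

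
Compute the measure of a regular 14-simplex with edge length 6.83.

Volume = 6.83^14 · √(15/2^14) / 14! ≈ 0.166847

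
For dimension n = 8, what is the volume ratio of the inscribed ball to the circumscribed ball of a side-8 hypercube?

V_in/V_out = n^(-n/2) = 8^(-8/2) ≈ 0.000244141.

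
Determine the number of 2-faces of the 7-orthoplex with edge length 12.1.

Number of 2-faces = 2^(2+1) · C(7,2+1) = 8 · 35 = 280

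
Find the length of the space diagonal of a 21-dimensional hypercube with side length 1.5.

||(1.5,1.5,...,1.5)|| = √(21)·1.5 ≈ 6.87386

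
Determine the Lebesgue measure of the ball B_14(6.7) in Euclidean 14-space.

The n-ball volume is π^(n/2)·r^n/Γ(n/2+1). With n=14, r=6.7: V ≈ 2.20123e+11.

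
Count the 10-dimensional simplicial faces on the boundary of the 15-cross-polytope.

f_10(15-orthoplex) = 2^11 · (15 choose 11) = 2795520.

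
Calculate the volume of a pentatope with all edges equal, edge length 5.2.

V_4 = √(5) · 5.2^4 / (4! · 2^(4/2)) ≈ 17.0305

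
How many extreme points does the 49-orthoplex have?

An n-cross-polytope has 2n vertices; here n = 49, giving 98.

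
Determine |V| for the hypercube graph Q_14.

An n-cube has 2^n vertices; for n = 14 that is 2^14 = 16384.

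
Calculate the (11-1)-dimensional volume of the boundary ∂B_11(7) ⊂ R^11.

S_11(7) = 2·π^(11/2)·(7)^10 / Γ(11/2) = 2582630848·π^5/135 ≈ 5.85434e+09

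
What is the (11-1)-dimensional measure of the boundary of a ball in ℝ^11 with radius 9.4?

The surface area of an n-ball is 2π^(n/2) r^(n-1) / Γ(n/2). For n=11, r=9.4: 1.11629e+11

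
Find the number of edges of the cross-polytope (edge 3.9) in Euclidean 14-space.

f_1(14-orthoplex) = 2^2 · (14 choose 2) = 364.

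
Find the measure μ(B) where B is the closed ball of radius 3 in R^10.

Volume = π^{10/2}·(3)^10/Γ(6) = 19683·π^5/40 ≈ 150585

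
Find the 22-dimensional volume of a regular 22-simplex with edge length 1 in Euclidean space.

For a regular n-simplex with edge a, V = (a^n / n!)·√((n+1)/2^n). With a=1, n=22: V ≈ 2.08337e-24.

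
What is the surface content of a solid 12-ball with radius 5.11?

|∂B_12(5.11)| ≈ 9.93981e+08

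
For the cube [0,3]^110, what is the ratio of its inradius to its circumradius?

For an n-cube of any side s, the inradius is s/2 and the circumradius is s√n/2, so the ratio is 1/√110 ≈ 0.0953463.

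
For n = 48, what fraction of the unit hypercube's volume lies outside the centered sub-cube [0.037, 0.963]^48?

The inner cube has side 1-2·0.037 = 0.926 and volume (0.926)^48 ≈ 0.02496, so the shell holds 0.975035 of the volume.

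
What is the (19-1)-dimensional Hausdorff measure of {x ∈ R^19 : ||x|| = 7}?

S_19(7) = 2·π^(19/2)·(7)^18 / Γ(19/2) = 238213646322899968·π^9/4922775 ≈ 1.44247e+15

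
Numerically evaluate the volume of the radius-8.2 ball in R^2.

V_2(8.2) = π^(2/2) · (8.2)^2 / Γ(2/2 + 1) ≈ 211.241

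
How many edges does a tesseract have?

The 4-cube has n·2^(n-1) = 4·2^3 = 4·8 = 32 edges.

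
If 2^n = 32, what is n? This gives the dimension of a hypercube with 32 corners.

2^n = 32 ⇒ n = log_2(32) = 5.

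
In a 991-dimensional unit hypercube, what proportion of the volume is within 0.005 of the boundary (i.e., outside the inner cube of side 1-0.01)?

Shell fraction = 1 - (1-0.01)^991 ≈ 0.999953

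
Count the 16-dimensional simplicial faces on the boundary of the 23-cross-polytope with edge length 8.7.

An n-cross-polytope has 2^(k+1)·C(n,k+1) k-faces. Here 2^17·C(23,17) = 131072·100947 = 13231325184.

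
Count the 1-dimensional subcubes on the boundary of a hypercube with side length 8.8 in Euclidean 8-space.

f_1(8-cube) = (8 choose 1) · 2^7 = 1024.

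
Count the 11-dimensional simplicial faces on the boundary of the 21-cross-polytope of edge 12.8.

Each 11-face is the convex hull of 12 vertices, one chosen as ±e_i from each of 12 distinct axes: 2^12·C(21,12) = 1203937280.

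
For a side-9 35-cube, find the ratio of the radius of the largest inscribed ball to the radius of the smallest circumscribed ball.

r_in / r_out = (9/2) / (9√35/2) = 1/√35 ≈ 0.169031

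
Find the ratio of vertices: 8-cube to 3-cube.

The 8-cube has 2^8 = 256 vertices. The 3-cube has 2^3 = 8 vertices. Ratio: 256/8 = 32.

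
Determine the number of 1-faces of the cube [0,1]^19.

Number of 1-faces = C(19,1) · 2^(19-1) = 19 · 262144 = 4980736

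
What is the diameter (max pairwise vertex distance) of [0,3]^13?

||(3,3,...,3)|| = √(13)·3 ≈ 10.8167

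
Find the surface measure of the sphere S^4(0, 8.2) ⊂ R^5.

The surface area of an n-ball is 2π^(n/2) r^(n-1) / Γ(n/2). For n=5, r=8.2: 118994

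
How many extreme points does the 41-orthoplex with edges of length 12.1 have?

An n-cross-polytope has 2n vertices; here n = 41, giving 82.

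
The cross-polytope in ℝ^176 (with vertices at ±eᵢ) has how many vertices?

The vertices are ±e_1, ..., ±e_176, so there are 2·176 = 352.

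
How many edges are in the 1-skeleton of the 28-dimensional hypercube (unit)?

Each of the 2^28 = 268435456 vertices has degree 28; total edges = 28·2^28/2 = 3758096384.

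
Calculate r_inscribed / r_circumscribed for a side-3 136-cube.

r_in = 3/2 (half the side); r_out = 3√136/2 (half the diagonal). Ratio = 1/√136 ≈ 0.0857493.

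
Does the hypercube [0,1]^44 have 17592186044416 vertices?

True. The 44-cube has 2^44 = 17592186044416 vertices.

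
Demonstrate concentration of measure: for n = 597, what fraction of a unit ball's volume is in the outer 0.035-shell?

1 - (1-0.035)^597 ≈ 0.9999999994 ≈ (100 - 5.79e-08)%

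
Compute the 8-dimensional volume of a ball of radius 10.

Volume = π^{8/2}·(10)^8/Γ(5) = 12500000·π^4/3 ≈ 4.05871e+08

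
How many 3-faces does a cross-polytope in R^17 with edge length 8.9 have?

Each 3-face is the convex hull of 4 vertices, one chosen as ±e_i from each of 4 distinct axes: 2^4·C(17,4) = 38080.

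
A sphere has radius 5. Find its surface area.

S_3(5) = 2·π^(3/2)·(5)^2 / Γ(3/2) = 4πr² = 4π·(5)² ≈ 314.159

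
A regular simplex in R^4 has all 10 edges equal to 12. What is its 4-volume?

Volume = 12^4 · √(5/2^4) / 4! ≈ 482.991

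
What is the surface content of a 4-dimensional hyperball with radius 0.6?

The surface area of an n-ball is 2π^(n/2) r^(n-1) / Γ(n/2). For n=4, r=0.6: 4.26367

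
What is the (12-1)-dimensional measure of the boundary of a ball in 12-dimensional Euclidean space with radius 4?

|∂B_12(4)| = 1048576·π^6/15 ≈ 6.7206e+07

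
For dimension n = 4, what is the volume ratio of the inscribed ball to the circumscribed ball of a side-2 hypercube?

The radii are 2/2 and 2√4/2, so the volume ratio is (1/√4)^4 = 4^{-4/2} ≈ 0.0625.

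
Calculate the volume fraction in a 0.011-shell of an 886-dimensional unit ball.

V(inner)/V(outer) = ((1-0.011)/1)^886 ≈ 5.545e-05, so the shell fraction is 0.999945.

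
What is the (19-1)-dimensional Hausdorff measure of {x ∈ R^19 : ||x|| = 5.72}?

S = n·V_n(r)/r = 19·V_19(5.72)/5.72 (volume-to-surface relation), giving 3.806e+13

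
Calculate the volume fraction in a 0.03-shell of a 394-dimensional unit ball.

1 - (1-0.03)^394 ≈ 0.999994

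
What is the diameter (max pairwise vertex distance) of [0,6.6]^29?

||(6.6,6.6,...,6.6)|| = √(29)·6.6 ≈ 35.5421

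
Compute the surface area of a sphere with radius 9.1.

S = n·V_n(r)/r = 3·V_3(9.1)/9.1 (volume-to-surface relation), giving 4πr² = 4π·(9.1)² ≈ 1040.62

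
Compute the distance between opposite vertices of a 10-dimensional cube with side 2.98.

d = √(2.98² + 2.98² + ... + 2.98²) [10 terms] = √(10·2.98²) = 2.98√10 ≈ 9.42359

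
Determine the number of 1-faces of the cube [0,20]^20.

An n-cube has C(n,k)·2^(n-k) k-faces. Here C(20,1)·2^19 = 20·524288 = 10485760.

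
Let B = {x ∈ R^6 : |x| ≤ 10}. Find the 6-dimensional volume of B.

V_6(10) = π^(6/2) · (10)^6 / Γ(6/2 + 1) = 500000·π^3/3 ≈ 5.16771e+06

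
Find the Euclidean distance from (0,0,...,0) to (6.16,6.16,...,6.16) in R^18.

Diagonal = √18 · 6.16 ≈ 26.1347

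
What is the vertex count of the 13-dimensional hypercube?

An n-cube has 2^n vertices; for n = 13 that is 2^13 = 8192.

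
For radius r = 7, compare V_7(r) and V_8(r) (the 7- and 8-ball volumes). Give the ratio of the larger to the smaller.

V_7(7) ≈ 3.89105e+06, V_8(7) ≈ 2.33977e+07. The 8-ball is larger by a factor of 6.013.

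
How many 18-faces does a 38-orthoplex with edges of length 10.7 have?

An n-cross-polytope has 2^(k+1)·C(n,k+1) k-faces. Here 2^19·C(38,19) = 524288·35345263800 = 18531097667174400.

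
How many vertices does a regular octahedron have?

An n-cross-polytope has 2n vertices; here n = 3, giving 6.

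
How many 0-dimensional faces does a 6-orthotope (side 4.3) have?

Choose 0 of 6 axes to span the face (C(6,0) = 1 way), then fix each of the remaining 6 coordinates at one of its two extreme values (2^6 = 64 ways): 1·64 = 64.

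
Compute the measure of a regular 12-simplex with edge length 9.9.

V = (9.9^12 / 12!) · √((12+1) / 2^12) ≈ 104.25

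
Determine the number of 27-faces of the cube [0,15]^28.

Number of 27-faces = C(28,27) · 2^(28-27) = 28 · 2 = 56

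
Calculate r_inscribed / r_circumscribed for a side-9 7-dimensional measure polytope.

r_in = 9/2 (half the side); r_out = 9√7/2 (half the diagonal). Ratio = 1/√7 ≈ 0.377964.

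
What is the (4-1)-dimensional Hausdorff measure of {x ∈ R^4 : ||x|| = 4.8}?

|∂B_4(4.8)| ≈ 2183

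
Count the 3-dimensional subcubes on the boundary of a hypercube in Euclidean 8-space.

f_3(8-cube) = (8 choose 3) · 2^5 = 1792.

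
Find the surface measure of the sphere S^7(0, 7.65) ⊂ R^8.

S_8(7.65) = 2·π^(8/2)·(7.65)^7 / Γ(8/2) ≈ 4.97861e+07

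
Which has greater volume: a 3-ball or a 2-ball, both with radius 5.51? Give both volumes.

V_3(5.51) ≈ 700.718. V_2(5.51) ≈ 95.3791. The 3-ball is larger.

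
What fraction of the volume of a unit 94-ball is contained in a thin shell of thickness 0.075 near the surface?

Shell fraction = 1 - (1-0.075)^94 ≈ 0.999343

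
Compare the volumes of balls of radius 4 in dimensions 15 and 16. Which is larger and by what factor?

V_15(4) ≈ 4.09572e+08, V_16(4) ≈ 1.01074e+09. The 16-ball is larger by a factor of 2.468.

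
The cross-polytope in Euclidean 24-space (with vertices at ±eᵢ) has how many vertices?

The 24-dimensional cross-polytope has 2n = 2·24 = 48 vertices.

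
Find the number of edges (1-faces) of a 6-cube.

Choose 1 of 6 axes to span the face (C(6,1) = 6 ways), then fix each of the remaining 5 coordinates at one of its two extreme values (2^5 = 32 ways): 6·32 = 192.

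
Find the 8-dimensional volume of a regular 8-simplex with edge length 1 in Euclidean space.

V = (1^8 / 8!) · √((8+1) / 2^8) ≈ 4.6503e-06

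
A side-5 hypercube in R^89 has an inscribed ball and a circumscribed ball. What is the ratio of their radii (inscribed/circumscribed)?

r_in / r_out = (5/2) / (5√89/2) = 1/√89 ≈ 0.106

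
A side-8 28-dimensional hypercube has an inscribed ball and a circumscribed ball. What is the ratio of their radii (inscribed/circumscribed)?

Ratio = (s/2)/(s√28/2) = 28^(-1/2) ≈ 0.188982.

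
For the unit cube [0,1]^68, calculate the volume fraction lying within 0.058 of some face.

The inner cube has side 1-2·0.058 = 0.884 and volume (0.884)^68 ≈ 0.0002284, so the shell holds 0.999772 of the volume.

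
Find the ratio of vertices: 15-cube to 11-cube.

The 15-cube has 2^15 = 32768 vertices. The 11-cube has 2^11 = 2048 vertices. Ratio: 32768/2048 = 16.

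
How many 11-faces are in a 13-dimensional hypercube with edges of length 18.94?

Choose 11 of 13 axes to span the face (C(13,11) = 78 ways), then fix each of the remaining 2 coordinates at one of its two extreme values (2^2 = 4 ways): 78·4 = 312.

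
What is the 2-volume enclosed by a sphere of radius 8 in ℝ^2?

V = 64·π ≈ 201.062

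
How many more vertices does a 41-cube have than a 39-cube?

The 41-cube has 2^41 = 2199023255552 vertices. The 39-cube has 2^39 = 549755813888 vertices. Difference: 2199023255552 - 549755813888 = 1649267441664.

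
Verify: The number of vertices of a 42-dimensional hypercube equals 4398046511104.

True. The 42-cube has 2^42 = 4398046511104 vertices.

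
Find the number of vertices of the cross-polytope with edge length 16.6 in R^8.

Each 0-face is the convex hull of 1 vertex, one chosen as ±e_i from each of 1 distinct axis: 2^1·C(8,1) = 16.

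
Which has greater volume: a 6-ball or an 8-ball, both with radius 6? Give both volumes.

V_6(6) ≈ 241105. V_8(6) ≈ 6.81708e+06. The 8-ball is larger.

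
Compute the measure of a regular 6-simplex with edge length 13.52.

V_6 = √(7) · 13.52^6 / (6! · 2^(6/2)) ≈ 2805.35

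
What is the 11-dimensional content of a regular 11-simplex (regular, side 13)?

V_11 = √(12) · 13^11 / (11! · 2^(11/2)) ≈ 3436.74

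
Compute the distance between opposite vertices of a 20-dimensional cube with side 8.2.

Diagonal = √20 · 8.2 ≈ 36.6715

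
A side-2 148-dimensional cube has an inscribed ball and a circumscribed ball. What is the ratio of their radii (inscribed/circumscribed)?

r_in = 2/2 (half the side); r_out = 2√148/2 (half the diagonal). Ratio = 1/√148 ≈ 0.0821995.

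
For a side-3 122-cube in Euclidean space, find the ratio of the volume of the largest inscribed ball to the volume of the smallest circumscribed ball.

V_in/V_out = n^(-n/2) = 122^(-122/2) ≈ 5.39573e-128.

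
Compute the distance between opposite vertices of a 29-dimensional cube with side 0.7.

The space diagonal of an n-cube of side s is s√n. Here 0.7·√29 ≈ 3.76962.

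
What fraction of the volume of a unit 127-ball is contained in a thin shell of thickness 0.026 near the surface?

Shell fraction = 1 - (1-0.026)^127 ≈ 0.964764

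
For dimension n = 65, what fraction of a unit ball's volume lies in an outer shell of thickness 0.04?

1 - (1-0.04)^65 ≈ 0.929591 ≈ 92.96%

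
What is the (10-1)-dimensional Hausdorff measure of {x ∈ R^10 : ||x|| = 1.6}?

The surface area of an n-ball is 2π^(n/2) r^(n-1) / Γ(n/2). For n=10, r=1.6: 1752.46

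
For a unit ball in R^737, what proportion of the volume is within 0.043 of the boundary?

1 - (1-0.043)^737 ≈ 1 - 8.553e-15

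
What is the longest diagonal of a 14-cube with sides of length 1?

Diagonal = √14 · 1 ≈ 3.74166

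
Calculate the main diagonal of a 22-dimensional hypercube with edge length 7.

Diagonal = √22 · 7 ≈ 32.8329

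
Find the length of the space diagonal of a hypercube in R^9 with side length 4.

Diagonal = √9 · 4 = 12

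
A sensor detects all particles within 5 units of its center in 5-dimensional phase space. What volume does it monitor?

The n-ball volume is π^(n/2)·r^n/Γ(n/2+1). With n=5, r=5: V = 5000·π^2/3 ≈ 16449.3.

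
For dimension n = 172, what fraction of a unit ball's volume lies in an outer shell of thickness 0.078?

1 - (1-0.078)^172 ≈ 0.9999991415 ≈ 99.999914%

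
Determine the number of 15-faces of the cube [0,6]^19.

Number of 15-faces = C(19,15) · 2^(19-15) = 3876 · 16 = 62016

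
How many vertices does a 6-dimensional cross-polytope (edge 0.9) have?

The vertices are ±e_1, ..., ±e_6, so there are 2·6 = 12.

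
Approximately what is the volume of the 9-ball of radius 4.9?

The n-ball volume is π^(n/2)·r^n/Γ(n/2+1). With n=9, r=4.9: V ≈ 5.37134e+06.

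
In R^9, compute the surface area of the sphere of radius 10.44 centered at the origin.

S = n·V_n(r)/r = 9·V_9(10.44)/10.44 (volume-to-surface relation), giving 4.18952e+09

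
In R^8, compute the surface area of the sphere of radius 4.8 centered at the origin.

S_8(4.8) = 2·π^(8/2)·(4.8)^7 / Γ(8/2) ≈ 1.90619e+06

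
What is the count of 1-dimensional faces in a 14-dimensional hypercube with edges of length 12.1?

Choose 1 of 14 axes to span the face (C(14,1) = 14 ways), then fix each of the remaining 13 coordinates at one of its two extreme values (2^13 = 8192 ways): 14·8192 = 114688.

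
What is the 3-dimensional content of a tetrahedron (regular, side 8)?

Volume = (√2/12) · 8³ = 60.3398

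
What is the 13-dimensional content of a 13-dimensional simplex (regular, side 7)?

For a regular n-simplex with edge a, V = (a^n / n!)·√((n+1)/2^n). With a=7, n=13: V ≈ 0.643225.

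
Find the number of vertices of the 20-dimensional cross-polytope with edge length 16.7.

Number of vertices = 2n = 40.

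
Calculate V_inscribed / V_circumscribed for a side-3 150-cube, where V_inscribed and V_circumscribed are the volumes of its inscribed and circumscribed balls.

The radii are 3/2 and 3√150/2, so the volume ratio is (1/√150)^150 = 150^{-150/2} ≈ 6.21091e-164.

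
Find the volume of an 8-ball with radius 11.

V = 214358881·π^4/24 ≈ 8.70021e+08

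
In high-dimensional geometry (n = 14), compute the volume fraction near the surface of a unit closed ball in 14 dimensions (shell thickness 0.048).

1 - (1-0.048)^14 ≈ 0.497753 ≈ 49.78%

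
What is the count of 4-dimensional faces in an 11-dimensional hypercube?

Choose 4 of 11 axes to span the face (C(11,4) = 330 ways), then fix each of the remaining 7 coordinates at one of its two extreme values (2^7 = 128 ways): 330·128 = 42240.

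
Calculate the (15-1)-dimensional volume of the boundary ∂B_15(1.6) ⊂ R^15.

The surface area of an n-ball is 2π^(n/2) r^(n-1) / Γ(n/2). For n=15, r=1.6: 4122.88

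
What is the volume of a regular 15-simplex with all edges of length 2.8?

V_15 = √(16) · 2.8^15 / (15! · 2^(15/2)) ≈ 8.61402e-08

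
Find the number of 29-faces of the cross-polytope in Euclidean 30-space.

f_29(30-orthoplex) = 2^30 · (30 choose 30) = 1073741824.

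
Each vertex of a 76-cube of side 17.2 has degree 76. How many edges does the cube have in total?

An n-cube has n·2^(n-1) edges. With n = 76: 76·37778931862957161709568 = 2871198821584744289927168.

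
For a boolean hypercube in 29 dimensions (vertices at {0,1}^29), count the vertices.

Number of vertices = 2^29 = 536870912.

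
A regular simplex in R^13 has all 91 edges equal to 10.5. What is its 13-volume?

V = (10.5^13 / 13!) · √((13+1) / 2^13) ≈ 125.184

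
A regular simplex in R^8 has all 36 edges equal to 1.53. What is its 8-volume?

For a regular n-simplex with edge a, V = (a^n / n!)·√((n+1)/2^n). With a=1.53, n=8: V ≈ 0.000139641.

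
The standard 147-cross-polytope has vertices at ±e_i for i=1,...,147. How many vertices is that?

The 147-dimensional cross-polytope has 2n = 2·147 = 294 vertices.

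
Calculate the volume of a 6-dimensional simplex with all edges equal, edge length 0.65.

For a regular n-simplex with edge a, V = (a^n / n!)·√((n+1)/2^n). With a=0.65, n=6: V ≈ 3.46423e-05.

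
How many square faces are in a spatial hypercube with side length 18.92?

Number of 2-faces = C(3,2) · 2^(3-2) = 3 · 2 = 6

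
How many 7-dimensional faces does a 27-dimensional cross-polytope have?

An n-cross-polytope has 2^(k+1)·C(n,k+1) k-faces. Here 2^8·C(27,8) = 256·2220075 = 568339200.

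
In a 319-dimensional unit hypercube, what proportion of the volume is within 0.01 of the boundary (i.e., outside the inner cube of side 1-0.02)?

Shell fraction = 1 - (1-0.02)^319 ≈ 0.998411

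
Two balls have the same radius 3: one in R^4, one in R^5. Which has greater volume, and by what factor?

V_4(3) ≈ 399.719, V_5(3) ≈ 1279.1. The 5-ball is larger by a factor of 3.2.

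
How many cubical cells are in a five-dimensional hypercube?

f_3(5-cube) = (5 choose 3) · 2^2 = 40.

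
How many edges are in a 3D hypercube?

Choose 1 of 3 axes to span the face (C(3,1) = 3 ways), then fix each of the remaining 2 coordinates at one of its two extreme values (2^2 = 4 ways): 3·4 = 12.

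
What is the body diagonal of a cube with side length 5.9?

The space diagonal of an n-cube of side s is s√n. Here 5.9·√3 ≈ 10.2191.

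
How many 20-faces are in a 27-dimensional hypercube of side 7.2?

An n-cube has C(n,k)·2^(n-k) k-faces. Here C(27,20)·2^7 = 888030·128 = 113667840.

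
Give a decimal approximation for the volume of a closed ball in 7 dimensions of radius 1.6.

Volume = π^{7/2}·(1.6)^7/Γ(9/2) ≈ 126.829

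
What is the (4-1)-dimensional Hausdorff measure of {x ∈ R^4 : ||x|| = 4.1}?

S = n·V_n(r)/r = 4·V_4(4.1)/4.1 (volume-to-surface relation), giving 1360.45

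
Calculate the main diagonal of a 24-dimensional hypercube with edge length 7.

d = √(7² + 7² + ... + 7²) [24 terms] = √(24·7²) = 7√24 ≈ 34.2929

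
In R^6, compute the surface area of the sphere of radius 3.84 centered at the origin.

S = n·V_n(r)/r = 6·V_6(3.84)/3.84 (volume-to-surface relation), giving 25888.4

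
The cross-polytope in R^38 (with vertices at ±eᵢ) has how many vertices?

An n-cross-polytope has 2n vertices; here n = 38, giving 76.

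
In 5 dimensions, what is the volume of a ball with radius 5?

V_5(5) = π^(5/2) · (5)^5 / Γ(5/2 + 1) = 5000·π^2/3 ≈ 16449.3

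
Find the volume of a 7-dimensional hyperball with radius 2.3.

V_7(2.3) = π^(7/2) · (2.3)^7 / Γ(7/2 + 1) ≈ 1608.7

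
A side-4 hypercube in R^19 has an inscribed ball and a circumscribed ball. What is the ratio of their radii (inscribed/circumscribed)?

r_in = 4/2 (half the side); r_out = 4√19/2 (half the diagonal). Ratio = 1/√19 ≈ 0.229416.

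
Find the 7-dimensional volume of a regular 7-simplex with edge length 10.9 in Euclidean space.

V_7 = √(8) · 10.9^7 / (7! · 2^(7/2)) ≈ 906.765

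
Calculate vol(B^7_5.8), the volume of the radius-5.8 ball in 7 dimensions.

The n-ball volume is π^(n/2)·r^n/Γ(n/2+1). With n=7, r=5.8: V ≈ 1.04322e+06.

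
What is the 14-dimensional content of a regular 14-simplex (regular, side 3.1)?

For a regular n-simplex with edge a, V = (a^n / n!)·√((n+1)/2^n). With a=3.1, n=14: V ≈ 2.62719e-06.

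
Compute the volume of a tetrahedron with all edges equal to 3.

Volume = (√2/12) · 3³ = 3.18198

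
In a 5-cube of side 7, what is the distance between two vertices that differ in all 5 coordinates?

||(7,7,...,7)|| = √(5)·7 ≈ 15.6525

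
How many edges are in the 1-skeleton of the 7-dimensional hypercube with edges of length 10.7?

Each of the 2^7 = 128 vertices has degree 7; total edges = 7·2^7/2 = 448.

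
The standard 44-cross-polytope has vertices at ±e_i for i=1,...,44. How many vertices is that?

The vertices are ±e_1, ..., ±e_44, so there are 2·44 = 88.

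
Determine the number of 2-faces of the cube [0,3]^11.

An n-cube has C(n,k)·2^(n-k) k-faces. Here C(11,2)·2^9 = 55·512 = 28160.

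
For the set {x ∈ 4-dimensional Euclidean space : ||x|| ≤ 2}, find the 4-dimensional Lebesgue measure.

The n-ball volume is π^(n/2)·r^n/Γ(n/2+1). With n=4, r=2: V = 8·π^2 ≈ 78.9568.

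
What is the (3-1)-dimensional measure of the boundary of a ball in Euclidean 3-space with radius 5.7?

S_3(5.7) = 2·π^(3/2)·(5.7)^2 / Γ(3/2) = 4πr² = 4π·(5.7)² ≈ 408.281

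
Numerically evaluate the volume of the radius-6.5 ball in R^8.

Volume = π^{8/2}·(6.5)^8/Γ(5) = 815730721·π^4/6144 ≈ 1.29329e+07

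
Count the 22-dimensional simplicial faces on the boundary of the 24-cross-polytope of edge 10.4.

An n-cross-polytope has 2^(k+1)·C(n,k+1) k-faces. Here 2^23·C(24,23) = 8388608·24 = 201326592.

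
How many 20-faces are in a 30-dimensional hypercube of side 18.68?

Number of 20-faces = C(30,20) · 2^(30-20) = 30045015 · 1024 = 30766095360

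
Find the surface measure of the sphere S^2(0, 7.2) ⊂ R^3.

S = n·V_n(r)/r = 3·V_3(7.2)/7.2 (volume-to-surface relation), giving 4πr² = 4π·(7.2)² ≈ 651.441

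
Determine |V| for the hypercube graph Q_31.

Each vertex is a binary string of length 31, so there are 2^31 = 2147483648.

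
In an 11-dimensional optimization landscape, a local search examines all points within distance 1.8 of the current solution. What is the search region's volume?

The n-ball volume is π^(n/2)·r^n/Γ(n/2+1). With n=11, r=1.8: V ≈ 1210.88.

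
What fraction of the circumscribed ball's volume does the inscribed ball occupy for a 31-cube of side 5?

V_in/V_out = n^(-n/2) = 31^(-31/2) ≈ 7.65409e-24.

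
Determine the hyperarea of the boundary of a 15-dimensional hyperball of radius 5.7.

S = n·V_n(r)/r = 15·V_15(5.7)/5.7 (volume-to-surface relation), giving 2.1866e+11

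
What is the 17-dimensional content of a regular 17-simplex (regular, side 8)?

Volume = 8^17 · √(18/2^17) / 17! ≈ 0.0741895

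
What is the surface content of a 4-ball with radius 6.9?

S = n·V_n(r)/r = 4·V_4(6.9)/6.9 (volume-to-surface relation), giving 6484.51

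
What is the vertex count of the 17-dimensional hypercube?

The 17-cube has 2^17 = 131072 vertices.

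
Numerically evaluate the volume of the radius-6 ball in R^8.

The n-ball volume is π^(n/2)·r^n/Γ(n/2+1). With n=8, r=6: V = 69984·π^4 ≈ 6.81708e+06.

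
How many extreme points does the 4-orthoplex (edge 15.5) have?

Number of vertices = 2n = 8.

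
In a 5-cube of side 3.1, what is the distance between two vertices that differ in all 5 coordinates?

The space diagonal of an n-cube of side s is s√n. Here 3.1·√5 ≈ 6.93181.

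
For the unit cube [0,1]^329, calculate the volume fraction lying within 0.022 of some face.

1 - (1 - 2·0.022)^329 = 1 - 0.956^329 ≈ 0.9999996279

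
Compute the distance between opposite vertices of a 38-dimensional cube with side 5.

||(5,5,...,5)|| = √(38)·5 ≈ 30.8221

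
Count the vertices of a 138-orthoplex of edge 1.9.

Number of vertices = 2n = 276.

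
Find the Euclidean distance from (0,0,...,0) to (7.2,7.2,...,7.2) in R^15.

d = √(7.2² + 7.2² + ... + 7.2²) [15 terms] = √(15·7.2²) = 7.2√15 ≈ 27.8855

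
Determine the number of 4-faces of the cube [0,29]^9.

Choose 4 of 9 axes to span the face (C(9,4) = 126 ways), then fix each of the remaining 5 coordinates at one of its two extreme values (2^5 = 32 ways): 126·32 = 4032.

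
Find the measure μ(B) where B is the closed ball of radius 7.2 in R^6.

V_6(7.2) = π^(6/2) · (7.2)^6 / Γ(6/2 + 1) ≈ 719935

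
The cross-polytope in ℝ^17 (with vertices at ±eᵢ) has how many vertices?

An n-cross-polytope has 2n vertices; here n = 17, giving 34.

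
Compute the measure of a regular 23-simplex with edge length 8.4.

V = (8.4^23 / 23!) · √((23+1) / 2^23) ≈ 0.000118629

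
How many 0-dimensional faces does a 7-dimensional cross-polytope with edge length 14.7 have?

Each 0-face is the convex hull of 1 vertex, one chosen as ±e_i from each of 1 distinct axis: 2^1·C(7,1) = 14.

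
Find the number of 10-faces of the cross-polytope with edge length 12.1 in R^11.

f_10(11-orthoplex) = 2^11 · (11 choose 11) = 2048.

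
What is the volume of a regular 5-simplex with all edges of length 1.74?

For a regular n-simplex with edge a, V = (a^n / n!)·√((n+1)/2^n). With a=1.74, n=5: V ≈ 0.0575527.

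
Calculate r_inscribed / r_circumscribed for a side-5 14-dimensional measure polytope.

r_in / r_out = (5/2) / (5√14/2) = 1/√14 ≈ 0.267261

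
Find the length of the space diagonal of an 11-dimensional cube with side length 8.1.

Diagonal = √11 · 8.1 ≈ 26.8647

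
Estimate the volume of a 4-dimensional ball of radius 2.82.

The n-ball volume is π^(n/2)·r^n/Γ(n/2+1). With n=4, r=2.82: V ≈ 312.08.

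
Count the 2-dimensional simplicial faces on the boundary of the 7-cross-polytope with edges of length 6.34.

Number of 2-faces = 2^(2+1) · C(7,2+1) = 8 · 35 = 280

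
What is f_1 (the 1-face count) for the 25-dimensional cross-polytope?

Each 1-face is the convex hull of 2 vertices, one chosen as ±e_i from each of 2 distinct axes: 2^2·C(25,2) = 1200.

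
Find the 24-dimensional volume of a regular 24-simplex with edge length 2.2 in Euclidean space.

For a regular n-simplex with edge a, V = (a^n / n!)·√((n+1)/2^n). With a=2.2, n=24: V ≈ 3.25124e-19.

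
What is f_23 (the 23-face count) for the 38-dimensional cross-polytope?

Each 23-face is the convex hull of 24 vertices, one chosen as ±e_i from each of 24 distinct axes: 2^24·C(38,24) = 162228197759385600.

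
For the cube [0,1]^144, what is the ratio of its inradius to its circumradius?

r_in = 1/2 (half the side); r_out = 1√144/2 (half the diagonal). Ratio = 1/√144 ≈ 0.0833333.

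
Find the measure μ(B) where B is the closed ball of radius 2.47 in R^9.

V_9(2.47) = π^(9/2) · (2.47)^9 / Γ(9/2 + 1) ≈ 11287.3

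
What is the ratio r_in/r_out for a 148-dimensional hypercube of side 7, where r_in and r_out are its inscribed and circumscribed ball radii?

r_in / r_out = (7/2) / (7√148/2) = 1/√148 ≈ 0.0821995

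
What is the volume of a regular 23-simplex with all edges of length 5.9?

Volume = 5.9^23 · √(24/2^23) / 23! ≈ 3.51045e-08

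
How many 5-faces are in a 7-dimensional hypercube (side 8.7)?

An n-cube has C(n,k)·2^(n-k) k-faces. Here C(7,5)·2^2 = 21·4 = 84.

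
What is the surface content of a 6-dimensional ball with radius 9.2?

The surface area of an n-ball is 2π^(n/2) r^(n-1) / Γ(n/2). For n=6, r=9.2: 2.04357e+06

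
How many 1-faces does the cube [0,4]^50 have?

Each of the 2^50 = 1125899906842624 vertices has degree 50; total edges = 50·2^50/2 = 28147497671065600.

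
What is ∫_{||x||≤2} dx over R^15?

V = 8388608·π^7/2027025 ≈ 12499.1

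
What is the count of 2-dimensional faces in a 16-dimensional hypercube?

Choose 2 of 16 axes to span the face (C(16,2) = 120 ways), then fix each of the remaining 14 coordinates at one of its two extreme values (2^14 = 16384 ways): 120·16384 = 1966080.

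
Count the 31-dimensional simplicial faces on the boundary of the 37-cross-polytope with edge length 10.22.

f_31(37-orthoplex) = 2^32 · (37 choose 32) = 1872163359424512.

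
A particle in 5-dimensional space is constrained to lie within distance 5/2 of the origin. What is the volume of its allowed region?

The n-ball volume is π^(n/2)·r^n/Γ(n/2+1). With n=5, r=5/2: V = 625·π^2/12 ≈ 514.042.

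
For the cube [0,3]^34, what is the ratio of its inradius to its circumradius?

r_in / r_out = (3/2) / (3√34/2) = 1/√34 ≈ 0.171499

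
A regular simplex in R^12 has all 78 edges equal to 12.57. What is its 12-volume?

V = (12.57^12 / 12!) · √((12+1) / 2^12) ≈ 1830.11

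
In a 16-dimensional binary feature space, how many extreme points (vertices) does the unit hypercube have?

An n-cube has 2^n vertices; for n = 16 that is 2^16 = 65536.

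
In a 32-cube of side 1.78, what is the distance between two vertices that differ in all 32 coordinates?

Diagonal = √32 · 1.78 ≈ 10.0692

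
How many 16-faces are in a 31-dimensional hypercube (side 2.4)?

An n-cube has C(n,k)·2^(n-k) k-faces. Here C(31,16)·2^15 = 300540195·32768 = 9848101109760.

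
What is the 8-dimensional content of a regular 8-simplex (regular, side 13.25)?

Volume = 13.25^8 · √(9/2^8) / 8! ≈ 4417.82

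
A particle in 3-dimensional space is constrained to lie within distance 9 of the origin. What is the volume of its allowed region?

V = 972·π ≈ 3053.63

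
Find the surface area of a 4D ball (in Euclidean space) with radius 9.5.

|∂B_4(9.5)| = 6859·π^2/4 ≈ 16923.9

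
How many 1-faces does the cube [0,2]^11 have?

The 11-cube has n·2^(n-1) = 11·2^10 = 11·1024 = 11264 edges.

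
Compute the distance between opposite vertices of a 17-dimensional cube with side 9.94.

d = √(9.94² + 9.94² + ... + 9.94²) [17 terms] = √(17·9.94²) = 9.94√17 ≈ 40.9837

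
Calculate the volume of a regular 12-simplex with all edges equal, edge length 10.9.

V_12 = √(13) · 10.9^12 / (12! · 2^(12/2)) ≈ 330.805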